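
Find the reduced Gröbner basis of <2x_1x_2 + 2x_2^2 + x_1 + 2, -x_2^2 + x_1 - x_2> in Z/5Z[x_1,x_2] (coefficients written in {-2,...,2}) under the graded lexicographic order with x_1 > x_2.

G = {x_1^2 + 2x_1 + 2, x_1x_2 - x_1 - x_2 + 1, x_2^2 - x_1 + x_2}

f_1 = 2x_1x_2 + 2x_2^2 + x_1 + 2, LT = x_1x_2.
f_2 = -x_2^2 + x_1 - x_2, LT = x_2^2.

S(f_1,f_2): lcm = x_1x_2^2. S = x_2^3 + x_1^2 + 2x_1x_2 + x_2.
  leading term x_2^3: subtract (-x_2)·f_2 from x_2^3 + x_1^2 + 2x_1x_2 + x_2 → x_1^2 - 2x_1x_2 - x_2^2 + x_2
  leading term x_1^2: no divisor's leading term divides it; move x_1^2 to the remainder.
  leading term x_1x_2: subtract (-1)·f_1 from -2x_1x_2 - x_2^2 + x_2 → x_2^2 + x_1 + x_2 + 2
  leading term x_2^2: subtract (-1)·f_2 from x_2^2 + x_1 + x_2 + 2 → 2x_1 + 2
  leading term x_1: no divisor's leading term divides it; move 2x_1 to the remainder.
  leading term 1: no divisor's leading term divides it; move 2 to the remainder.
  remainder x_1^2 + 2x_1 + 2 ≠ 0; add g_3 = x_1^2 + 2x_1 + 2 to the basis.

S(f_1,g_3): lcm = x_1^2x_2. S = x_1x_2^2 - 2x_1^2 - 2x_1x_2 + x_1 - 2x_2.
  leading term x_1x_2^2: subtract (-2x_2)·f_1 from x_1x_2^2 - 2x_1^2 - 2x_1x_2 + x_1 - 2x_2 → -x_2^3 - 2x_1^2 + x_1 + 2x_2
  leading term x_2^3: subtract (x_2)·f_2 from -x_2^3 - 2x_1^2 + x_1 + 2x_2 → -2x_1^2 - x_1x_2 + x_2^2 + x_1 + 2x_2
  leading term x_1^2: subtract (-2)·g_3 from -2x_1^2 - x_1x_2 + x_2^2 + x_1 + 2x_2 → -x_1x_2 + x_2^2 + 2x_2 - 1
  leading term x_1x_2: subtract (2)·f_1 from -x_1x_2 + x_2^2 + 2x_2 - 1 → 2x_2^2 - 2x_1 + 2x_2
  leading term x_2^2: subtract (-2)·f_2 from 2x_2^2 - 2x_1 + 2x_2 → 0
  remainder 0.

S(f_2,g_3): leading monomials are coprime, so the S-polynomial reduces to 0 (Buchberger's first criterion).
Every S-polynomial of the final basis reduces to 0, so we have a Gröbner basis.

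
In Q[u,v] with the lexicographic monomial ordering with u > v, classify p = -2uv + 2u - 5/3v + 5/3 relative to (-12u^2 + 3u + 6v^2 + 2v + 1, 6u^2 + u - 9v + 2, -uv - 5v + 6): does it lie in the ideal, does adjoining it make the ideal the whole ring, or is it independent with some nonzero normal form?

First compute the reduced Gröbner basis of I by Buchberger's algorithm.
f_1 = -12u^2 + 3u + 6v^2 + 2v + 1, LT = u^2.
f_2 = 6u^2 + u - 9v + 2, LT = u^2.
f_3 = -uv - 5v + 6, LT = uv.

S(f_1,f_2): lcm = u^2. S = -5/12u - 1/2v^2 + 4/3v - 5/12.
  leading term u: no divisor's leading term divides it; move -5/12u to the remainder.
  leading term v^2: no divisor's leading term divides it; move -1/2v^2 to the remainder.
  leading term v: no divisor's leading term divides it; move 4/3v to the remainder.
  leading term 1: no divisor's leading term divides it; move -5/12 to the remainder.
  remainder -5/12u - 1/2v^2 + 4/3v - 5/12 ≠ 0; add h_4 = -5/12u - 1/2v^2 + 4/3v - 5/12 to the basis.

S(f_1,f_3): lcm = u^2v. S = -21/4uv + 6u - 1/2v^3 - 1/6v^2 - 1/12v.
  leading term uv: subtract (21/4)·f_3 from -21/4uv + 6u - 1/2v^3 - 1/6v^2 - 1/12v → 6u - 1/2v^3 - 1/6v^2 + 157/6v - 63/2
  leading term u: subtract (-72/5)·h_4 from 6u - 1/2v^3 - 1/6v^2 + 157/6v - 63/2 → -1/2v^3 - 221/30v^2 + 1361/30v - 75/2
  leading term v^3: no divisor's leading term divides it; move -1/2v^3 to the remainder.
  leading term v^2: no divisor's leading term divides it; move -221/30v^2 to the remainder.
  leading term v: no divisor's leading term divides it; move 1361/30v to the remainder.
  leading term 1: no divisor's leading term divides it; move -75/2 to the remainder.
  remainder -1/2v^3 - 221/30v^2 + 1361/30v - 75/2 ≠ 0; add h_5 = -1/2v^3 - 221/30v^2 + 1361/30v - 75/2 to the basis.

S(f_2,f_3): lcm = u^2v. S = -29/6uv + 6u - 3/2v^2 + 1/3v.
  leading term uv: subtract (29/6)·f_3 from -29/6uv + 6u - 3/2v^2 + 1/3v → 6u - 3/2v^2 + 49/2v - 29
  leading term u: subtract (-72/5)·h_4 from 6u - 3/2v^2 + 49/2v - 29 → -87/10v^2 + 437/10v - 35
  leading term v^2: no divisor's leading term divides it; move -87/10v^2 to the remainder.
  leading term v: no divisor's leading term divides it; move 437/10v to the remainder.
  leading term 1: no divisor's leading term divides it; move -35 to the remainder.
  remainder -87/10v^2 + 437/10v - 35 ≠ 0; add h_6 = -87/10v^2 + 437/10v - 35 to the basis.

S(f_1,h_4): lcm = u^2. S = -6/5uv^2 + 16/5uv - 5/4u - 1/2v^2 - 1/6v - 1/12.
  leading term uv^2: subtract (6/5v)·f_3 from -6/5uv^2 + 16/5uv - 5/4u - 1/2v^2 - 1/6v - 1/12 → 16/5uv - 5/4u + 11/2v^2 - 221/30v - 1/12
  leading term uv: subtract (-16/5)·f_3 from 16/5uv - 5/4u + 11/2v^2 - 221/30v - 1/12 → -5/4u + 11/2v^2 - 701/30v + 1147/60
  leading term u: subtract (3)·h_4 from -5/4u + 11/2v^2 - 701/30v + 1147/60 → 7v^2 - 821/30v + 611/30
  leading term v^2: subtract (-70/87)·h_6 from 7v^2 - 821/30v + 611/30 → 6781/870v - 6781/870
  leading term v: no divisor's leading term divides it; move 6781/870v to the remainder.
  leading term 1: no divisor's leading term divides it; move -6781/870 to the remainder.
  remainder 6781/870v - 6781/870 ≠ 0; add h_7 = 6781/870v - 6781/870 to the basis.

S(f_2,h_4): lcm = u^2. S = -6/5uv^2 + 16/5uv - 5/6u - 3/2v + 1/3.
  leading term uv^2: subtract (6/5v)·f_3 from -6/5uv^2 + 16/5uv - 5/6u - 3/2v + 1/3 → 16/5uv - 5/6u + 6v^2 - 87/10v + 1/3
  leading term uv: subtract (-16/5)·f_3 from 16/5uv - 5/6u + 6v^2 - 87/10v + 1/3 → -5/6u + 6v^2 - 247/10v + 293/15
  leading term u: subtract (2)·h_4 from -5/6u + 6v^2 - 247/10v + 293/15 → 7v^2 - 821/30v + 611/30
  leading term v^2: subtract (-70/87)·h_6 from 7v^2 - 821/30v + 611/30 → 6781/870v - 6781/870
  leading term v: subtract (1)·h_7 from 6781/870v - 6781/870 → 0
  remainder 0.

S(f_3,h_4): lcm = uv. S = -6/5v^3 + 16/5v^2 + 4v - 6.
  leading term v^3: subtract (12/5)·h_5 from -6/5v^3 + 16/5v^2 + 4v - 6 → 522/25v^2 - 2622/25v + 84
  leading term v^2: subtract (-12/5)·h_6 from 522/25v^2 - 2622/25v + 84 → 0
  remainder 0.

S(f_1,h_5): leading monomials are coprime, so the S-polynomial reduces to 0 (Buchberger's first criterion).
S(f_2,h_5): leading monomials are coprime, so the S-polynomial reduces to 0 (Buchberger's first criterion).
S(f_3,h_5): lcm = uv^3. S = -221/15uv^2 + 1361/15uv - 75u + 5v^3 - 6v^2.
  leading term uv^2: subtract (221/15v)·f_3 from -221/15uv^2 + 1361/15uv - 75u + 5v^3 - 6v^2 → 1361/15uv - 75u + 5v^3 + 203/3v^2 - 442/5v
  leading term uv: subtract (-1361/15)·f_3 from 1361/15uv - 75u + 5v^3 + 203/3v^2 - 442/5v → -75u + 5v^3 + 203/3v^2 - 8131/15v + 2722/5
  leading term u: subtract (180)·h_4 from -75u + 5v^3 + 203/3v^2 - 8131/15v + 2722/5 → 5v^3 + 473/3v^2 - 11731/15v + 3097/5
  leading term v^3: subtract (-10)·h_5 from 5v^3 + 473/3v^2 - 11731/15v + 3097/5 → 84v^2 - 1642/5v + 1222/5
  leading term v^2: subtract (-280/29)·h_6 from 84v^2 - 1642/5v + 1222/5 → 13562/145v - 13562/145
  leading term v: subtract (12)·h_7 from 13562/145v - 13562/145 → 0
  remainder 0.

S(h_4,h_5): leading monomials are coprime, so the S-polynomial reduces to 0 (Buchberger's first criterion).
S(f_1,h_6): leading monomials are coprime, so the S-polynomial reduces to 0 (Buchberger's first criterion).
S(f_2,h_6): leading monomials are coprime, so the S-polynomial reduces to 0 (Buchberger's first criterion).
S(f_3,h_6): lcm = uv^2. S = 437/87uv - 350/87u + 5v^2 - 6v.
  leading term uv: subtract (-437/87)·f_3 from 437/87uv - 350/87u + 5v^2 - 6v → -350/87u + 5v^2 - 2707/87v + 874/29
  leading term u: subtract (280/29)·h_4 from -350/87u + 5v^2 - 2707/87v + 874/29 → 285/29v^2 - 3827/87v + 2972/87
  leading term v^2: subtract (-950/841)·h_6 from 285/29v^2 - 3827/87v + 2972/87 → 13562/2523v - 13562/2523
  leading term v: subtract (20/29)·h_7 from 13562/2523v - 13562/2523 → 0
  remainder 0.

S(h_4,h_6): leading monomials are coprime, so the S-polynomial reduces to 0 (Buchberger's first criterion).
S(h_5,h_6): lcm = v^3. S = 8594/435v^2 - 41219/435v + 75.
  leading term v^2: subtract (-17188/7569)·h_6 from 8594/435v^2 - 41219/435v + 75 → 33905/7569v - 33905/7569
  leading term v: subtract (50/87)·h_7 from 33905/7569v - 33905/7569 → 0
  remainder 0.

S(f_1,h_7): leading monomials are coprime, so the S-polynomial reduces to 0 (Buchberger's first criterion).
S(f_2,h_7): leading monomials are coprime, so the S-polynomial reduces to 0 (Buchberger's first criterion).
S(f_3,h_7): lcm = uv. S = u + 5v - 6.
  leading term u: subtract (-12/5)·h_4 from u + 5v - 6 → -6/5v^2 + 41/5v - 7
  leading term v^2: subtract (4/29)·h_6 from -6/5v^2 + 41/5v - 7 → 63/29v - 63/29
  leading term v: subtract (1890/6781)·h_7 from 63/29v - 63/29 → 0
  remainder 0.

S(h_4,h_7): leading monomials are coprime, so the S-polynomial reduces to 0 (Buchberger's first criterion).
S(h_5,h_7): lcm = v^3. S = 236/15v^2 - 1361/15v + 75.
  leading term v^2: subtract (-472/261)·h_6 from 236/15v^2 - 1361/15v + 75 → -3055/261v + 3055/261
  leading term v: subtract (-30550/20343)·h_7 from -3055/261v + 3055/261 → 0
  remainder 0.

S(h_6,h_7): lcm = v^2. S = -350/87v + 350/87.
  leading term v: subtract (-3500/6781)·h_7 from -350/87v + 350/87 → 0
  remainder 0.

Every S-polynomial of the final basis reduces to 0, so we have a Gröbner basis.
Inter-reduce: drop elements whose leading term is divisible by another's, tail-reduce, and make monic.
Reduced Gröbner basis: {u - 1, v - 1}.
Label its elements g_1 = u - 1, g_2 = v - 1.

Reduce p = -2uv + 2u - 5/3v + 5/3 modulo G:
  leading term uv: subtract (-2v)·g_1 from -2uv + 2u - 5/3v + 5/3 → 2u - 11/3v + 5/3
  leading term u: subtract (2)·g_1 from 2u - 11/3v + 5/3 → -11/3v + 11/3
  leading term v: subtract (-11/3)·g_2 from -11/3v + 11/3 → 0
  normal form = 0.
Since the normal form is 0, p ∈ I.

-2uv + 2u - 5/3v + 5/3 lies in I (it reduces to 0).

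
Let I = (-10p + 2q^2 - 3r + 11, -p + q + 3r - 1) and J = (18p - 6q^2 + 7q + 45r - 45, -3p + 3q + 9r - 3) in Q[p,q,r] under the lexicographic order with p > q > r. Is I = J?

For a fixed monomial order, each ideal has a unique reduced Gröbner basis; comparing bases decides equality.
Buchberger on the first generating set:
f_1 = -10p + 2q^2 - 3r + 11, LT = p.
f_2 = -p + q + 3r - 1, LT = p.

S(f_1,f_2): lcm = p. S = -1/5q^2 + q + 33/10r - 21/10.
  leading term q^2: no divisor's leading term divides it; move -1/5q^2 to the remainder.
  leading term q: no divisor's leading term divides it; move q to the remainder.
  leading term r: no divisor's leading term divides it; move 33/10r to the remainder.
  leading term 1: no divisor's leading term divides it; move -21/10 to the remainder.
  remainder -1/5q^2 + q + 33/10r - 21/10 ≠ 0; add g_3 = -1/5q^2 + q + 33/10r - 21/10 to the basis.

The other S-polynomials (S(f_1,g_3), S(f_2,g_3)) all reduce to 0 modulo the current basis, so we have a Gröbner basis.
Inter-reduce: drop elements whose leading term is divisible by another's, tail-reduce, and make monic.
Reduced Gröbner basis: {p - q - 3r + 1, q^2 - 5q - 33/2r + 21/2}.

Buchberger on the second generating set:
h_1 = 18p - 6q^2 + 7q + 45r - 45, LT = p.
h_2 = -3p + 3q + 9r - 3, LT = p.

S(h_1,h_2): lcm = p. S = -1/3q^2 + 25/18q + 11/2r - 7/2.
  leading term q^2: no divisor's leading term divides it; move -1/3q^2 to the remainder.
  leading term q: no divisor's leading term divides it; move 25/18q to the remainder.
  leading term r: no divisor's leading term divides it; move 11/2r to the remainder.
  leading term 1: no divisor's leading term divides it; move -7/2 to the remainder.
  remainder -1/3q^2 + 25/18q + 11/2r - 7/2 ≠ 0; add k_3 = -1/3q^2 + 25/18q + 11/2r - 7/2 to the basis.

The other S-polynomials (S(h_1,k_3), S(h_2,k_3)) all reduce to 0 modulo the current basis, so we have a Gröbner basis.
Inter-reduce: drop elements whose leading term is divisible by another's, tail-reduce, and make monic.
Reduced Gröbner basis: {p - q - 3r + 1, q^2 - 25/6q - 33/2r + 21/2}.

The bases are distinct; the ideals are different.

No, the ideals differ.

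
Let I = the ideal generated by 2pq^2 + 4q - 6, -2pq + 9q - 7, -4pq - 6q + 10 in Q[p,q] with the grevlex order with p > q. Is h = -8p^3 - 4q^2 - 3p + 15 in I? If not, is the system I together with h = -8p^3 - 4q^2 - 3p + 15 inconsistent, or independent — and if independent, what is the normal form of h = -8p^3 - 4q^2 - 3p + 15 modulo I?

First compute the reduced Gröbner basis of I by Buchberger's algorithm.
f_1 = 2pq^2 + 4q - 6, LT = pq^2.
f_2 = -2pq + 9q - 7, LT = pq.
f_3 = -4pq - 6q + 10, LT = pq.

S(f_1,f_2): lcm = pq^2. S = 9/2q^2 - 3/2q - 3.
  leading term q^2: no divisor's leading term divides it; move 9/2q^2 to the remainder.
  leading term q: no divisor's leading term divides it; move -3/2q to the remainder.
  leading term 1: no divisor's leading term divides it; move -3 to the remainder.
  remainder 9/2q^2 - 3/2q - 3 ≠ 0; add k_4 = 9/2q^2 - 3/2q - 3 to the basis.

S(f_1,f_3): lcm = pq^2. S = -3/2q^2 + 9/2q - 3.
  leading term q^2: subtract (-1/3)·k_4 from -3/2q^2 + 9/2q - 3 → 4q - 4
  leading term q: no divisor's leading term divides it; move 4q to the remainder.
  leading term 1: no divisor's leading term divides it; move -4 to the remainder.
  remainder 4q - 4 ≠ 0; add k_5 = 4q - 4 to the basis.

S(f_1,k_4): lcm = pq^2. S = 1/3pq + 2/3p + 2q - 3.
  leading term pq: subtract (-1/6)·f_2 from 1/3pq + 2/3p + 2q - 3 → 2/3p + 7/2q - 25/6
  leading term p: no divisor's leading term divides it; move 2/3p to the remainder.
  leading term q: subtract (7/8)·k_5 from 7/2q - 25/6 → -2/3
  leading term 1: no divisor's leading term divides it; move -2/3 to the remainder.
  remainder 2/3p - 2/3 ≠ 0; add k_6 = 2/3p - 2/3 to the basis.

The other S-polynomials (S(f_2,f_3), S(f_2,k_4), S(f_3,k_4), S(f_1,k_5), S(f_2,k_5), S(f_3,k_5), S(k_4,k_5), S(f_1,k_6), S(f_2,k_6), S(f_3,k_6), S(k_4,k_6), S(k_5,k_6)) all reduce to 0 modulo the current basis, so we have a Gröbner basis.
Inter-reduce: drop elements whose leading term is divisible by another's, tail-reduce, and make monic.
Reduced Gröbner basis: {p - 1, q - 1}.
Label its elements g_1 = p - 1, g_2 = q - 1.

Reduce h = -8p^3 - 4q^2 - 3p + 15 modulo G:
  leading term p^3: subtract (-8p^2)·g_1 from -8p^3 - 4q^2 - 3p + 15 → -8p^2 - 4q^2 - 3p + 15
  leading term p^2: subtract (-8p)·g_1 from -8p^2 - 4q^2 - 3p + 15 → -4q^2 - 11p + 15
  leading term q^2: subtract (-4q)·g_2 from -4q^2 - 11p + 15 → -11p - 4q + 15
  leading term p: subtract (-11)·g_1 from -11p - 4q + 15 → -4q + 4
  leading term q: subtract (-4)·g_2 from -4q + 4 → 0
  normal form = 0.
Since the normal form is 0, h ∈ I.

-8p^3 - 4q^2 - 3p + 15 lies in I (it reduces to 0).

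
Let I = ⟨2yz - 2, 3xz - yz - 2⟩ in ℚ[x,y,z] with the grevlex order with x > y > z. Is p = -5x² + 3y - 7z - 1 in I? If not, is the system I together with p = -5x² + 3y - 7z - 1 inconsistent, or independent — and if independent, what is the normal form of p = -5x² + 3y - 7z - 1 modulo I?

-5x² + 3y - 7z - 1 is independent of I; its normal form modulo I is -5y² + 3y - 7z - 1.

First compute the reduced Gröbner basis of I by Buchberger's algorithm.
f_1 = 2yz - 2, LT = yz.
f_2 = 3xz - yz - 2, LT = xz.

S(f_1,f_2): lcm = xyz. S = ⅓y²z - x + ⅔y.
  reduce S modulo (f_1, f_2):
  remainder -x + y ≠ 0; add h_3 = -x + y to the basis.

The other S-polynomials (S(f_1,h_3), S(f_2,h_3)) all reduce to 0 modulo the current basis, so we have a Gröbner basis.
Inter-reduce: drop elements whose leading term is divisible by another's, tail-reduce, and make monic.
Reduced Gröbner basis: {yz - 1, x - y}.
Label its elements g_1 = yz - 1, g_2 = x - y.

Reduce p = -5x² + 3y - 7z - 1 modulo G:
  leading term x²: subtract (-5x)·g_2 from -5x² + 3y - 7z - 1 → -5xy + 3y - 7z - 1
  leading term xy: subtract (-5y)·g_2 from -5xy + 3y - 7z - 1 → -5y² + 3y - 7z - 1
  leading term y²: no divisor's leading term divides it; move -5y² to the remainder.
  leading term y: no divisor's leading term divides it; move 3y to the remainder.
  leading term z: no divisor's leading term divides it; move -7z to the remainder.
  leading term 1: no divisor's leading term divides it; move -1 to the remainder.
  normal form = -5y² + 3y - 7z - 1.
The normal form is nonzero, so p ∉ I. Since p minus its normal form lies in I, I + (p) = I + (r) where r = -5y² + 3y - 7z - 1; decide whether this ideal is the whole ring.
Run Buchberger on G together with r (pairs among the g_i already reduce to 0 since G is a Gröbner basis):
g_1 = yz - 1, LT = yz.
g_2 = x - y, LT = x.
r = -5y² + 3y - 7z - 1, LT = y².

S(g_1,r): lcm = y²z. S = ⅗yz - 7/5z² - y - ⅕z.
  reduce S modulo (g_1, g_2, r):
  remainder -7/5z² - y - ⅕z + ⅗ ≠ 0; add m_4 = -7/5z² - y - ⅕z + ⅗ to the basis.

The other S-polynomials (S(g_1,g_2), S(g_2,r), S(g_1,m_4), S(g_2,m_4), S(r,m_4)) all reduce to 0 modulo the current basis, so we have a Gröbner basis.
Inter-reduce: drop elements whose leading term is divisible by another's, tail-reduce, and make monic.
Reduced Gröbner basis: {y² - ⅗y + 7/5z + ⅕, yz - 1, z² + 5/7y + 1/7z - 3/7, x - y}.
The reduced Gröbner basis of I + (p) is {y² - ⅗y + 7/5z + ⅕, yz - 1, z² + 5/7y + 1/7z - 3/7, x - y} ≠ {1}, a proper ideal, so the enlarged system stays consistent: p is independent of I, with normal form -5y² + 3y - 7z - 1.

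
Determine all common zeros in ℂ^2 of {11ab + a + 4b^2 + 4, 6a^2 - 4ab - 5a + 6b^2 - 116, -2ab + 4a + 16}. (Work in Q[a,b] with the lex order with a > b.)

{(-4, 0)}

Compute a lex Gröbner basis by Buchberger's algorithm.
f_1 = 11ab + a + 4b^2 + 4, LT = ab.
f_2 = 6a^2 - 4ab - 5a + 6b^2 - 116, LT = a^2.
f_3 = -2ab + 4a + 16, LT = ab.

S(f_1,f_2): lcm = a^2b. S = 1/11a^2 + 34/33ab^2 + 5/6ab + 4/11a - b^3 + 58/3b.
  reduce S modulo (f_1, f_2, f_3):
  remainder 488/1331a - 499/363b^3 - 1525/3993b^2 + 2294/121b + 1952/1331 ≠ 0; add h_4 = 488/1331a - 499/363b^3 - 1525/3993b^2 + 2294/121b + 1952/1331 to the basis.

S(f_1,f_3): lcm = ab. S = 23/11a + 4/11b^2 + 92/11.
  reduce S modulo (f_1, f_2, f_3, h_4):
  remainder 11477/1464b^3 + 61/24b^2 - 26381/244b ≠ 0; add h_5 = 11477/1464b^3 + 61/24b^2 - 26381/244b to the basis.

S(f_2,f_3): lcm = a^2b. S = 2a^2 - 2/3ab^2 - 5/6ab + 8a + b^3 - 58/3b.
  reduce S modulo (f_1, f_2, f_3, h_4, h_5):
  remainder -147329/34431b^2 - 976/499b ≠ 0; add h_6 = -147329/34431b^2 - 976/499b to the basis.

S(f_1,h_4): lcm = ab. S = 1/11a + 5489/1464b^4 + 25/24b^3 - 137811/2684b^2 - 4b + 4/11.
  reduce S modulo (f_1, f_2, f_3, h_4, h_5, h_6):
  remainder -22307956/3388567b ≠ 0; add h_7 = -22307956/3388567b to the basis.

The other S-polynomials (S(f_2,h_4), S(f_3,h_4), S(f_1,h_5), S(f_2,h_5), S(f_3,h_5), S(h_4,h_5), S(f_1,h_6), S(f_2,h_6), S(f_3,h_6), S(h_4,h_6), S(h_5,h_6), S(f_1,h_7), S(f_2,h_7), S(f_3,h_7), S(h_4,h_7), S(h_5,h_7), S(h_6,h_7)) all reduce to 0 modulo the current basis, so we have a Gröbner basis.
Inter-reduce: drop elements whose leading term is divisible by another's, tail-reduce, and make monic.
Reduced Gröbner basis: {a + 4, b}.

Elimination: the polynomial b lies in the elimination ideal for b, so b ∈ {0}. For each such b, the remaining basis elements (now univariate) give the rest of the solution.
  b = 0: the earlier basis element becomes a + 4 = 0, giving a = -4 — point (-4, 0).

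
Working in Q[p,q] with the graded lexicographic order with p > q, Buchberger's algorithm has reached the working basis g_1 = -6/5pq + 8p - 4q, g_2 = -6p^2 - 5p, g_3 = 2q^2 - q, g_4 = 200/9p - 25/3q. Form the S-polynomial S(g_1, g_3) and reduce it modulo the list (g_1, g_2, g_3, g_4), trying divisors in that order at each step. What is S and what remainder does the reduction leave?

S(g_1, g_3) = -37/6pq + 10/3q^2; remainder on division = 245/36q.

lcm(LM(g_1), LM(g_3)) = pq^2.
S = (lcm/LT(g_1))·g_1 − (lcm/LT(g_3))·g_3 = -37/6pq + 10/3q^2.
Reduce S modulo (g_1, g_2, g_3, g_4) in that order:
  leading term pq: subtract (185/36)·g_1 from -37/6pq + 10/3q^2 → 10/3q^2 - 370/9p + 185/9q
  leading term q^2: subtract (5/3)·g_3 from 10/3q^2 - 370/9p + 185/9q → -370/9p + 200/9q
  leading term p: subtract (-37/20)·g_4 from -370/9p + 200/9q → 245/36q
  leading term q: no divisor's leading term divides it; move 245/36q to the remainder.
The remainder 245/36q is nonzero, so it would be added as the next basis element.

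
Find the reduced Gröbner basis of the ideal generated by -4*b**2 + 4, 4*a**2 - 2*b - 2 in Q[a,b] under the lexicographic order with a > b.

f_1 = -4*b**2 + 4, LT = b**2.
f_2 = 4*a**2 - 2*b - 2, LT = a**2.

The S-polynomials (S(f_1,f_2)) all reduce to 0 modulo the current basis, so we have a Gröbner basis.

G = {a**2 - 1/2*b - 1/2, b**2 - 1}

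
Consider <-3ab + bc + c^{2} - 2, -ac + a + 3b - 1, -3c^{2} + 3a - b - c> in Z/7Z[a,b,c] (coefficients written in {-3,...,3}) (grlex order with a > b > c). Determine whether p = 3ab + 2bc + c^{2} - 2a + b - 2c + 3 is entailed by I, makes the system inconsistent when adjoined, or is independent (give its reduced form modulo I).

3ab + 2bc + c^{2} - 2a + b - 2c + 3 lies in I (it reduces to 0).

First compute the reduced Gröbner basis of I by Buchberger's algorithm.
f_1 = -3ab + bc + c^{2} - 2, LT = ab.
f_2 = -ac + a + 3b - 1, LT = ac.
f_3 = -3c^{2} + 3a - b - c, LT = c^{2}.

S(f_1,f_2): lcm = abc. S = 2bc^{2} + 2c^{3} + ab + 3b^{2} - b + 3c.
  reduce S modulo (f_1, f_2, f_3):
  remainder 2bc + b - c + 3 ≠ 0; add h_4 = 2bc + b - c + 3 to the basis.

S(f_2,f_3): lcm = ac^{2}. S = a^{2} + 2ab + ac - 3bc + c.
  reduce S modulo (f_1, f_2, f_3, h_4):
  remainder a^{2} - 3a + 2b ≠ 0; add h_5 = a^{2} - 3a + 2b to the basis.

S(f_1,h_4): lcm = abc. S = 2bc^{2} + 2c^{3} + 3ab - 3ac + 2a + 3c.
  reduce S modulo (f_1, f_2, f_3, h_4, h_5):
  remainder -3b^{2} + 2a - 3c + 3 ≠ 0; add h_6 = -3b^{2} + 2a - 3c + 3 to the basis.

The other S-polynomials (S(f_1,f_3), S(f_2,h_4), S(f_3,h_4), S(f_1,h_5), S(f_2,h_5), S(f_3,h_5), S(h_4,h_5), S(f_1,h_6), S(f_2,h_6), S(f_3,h_6), S(h_4,h_6), S(h_5,h_6)) all reduce to 0 modulo the current basis, so we have a Gröbner basis.
Inter-reduce: drop elements whose leading term is divisible by another's, tail-reduce, and make monic.
Reduced Gröbner basis: {a^{2} - 3a + 2b, ab + 2a + 3b - 2c, ac - a - 3b + 1, b^{2} - 3a + c - 1, bc - 3b + 3c - 2, c^{2} - a - 2b - 2c}.
Label its elements g_1 = a^{2} - 3a + 2b, g_2 = ab + 2a + 3b - 2c, g_3 = ac - a - 3b + 1, g_4 = b^{2} - 3a + c - 1, g_5 = bc - 3b + 3c - 2, g_6 = c^{2} - a - 2b - 2c.

Reduce p = 3ab + 2bc + c^{2} - 2a + b - 2c + 3 modulo G:
  leading term ab: subtract (3)·g_2 from 3ab + 2bc + c^{2} - 2a + b - 2c + 3 → 2bc + c^{2} - a - b - 3c + 3
  leading term bc: subtract (2)·g_5 from 2bc + c^{2} - a - b - 3c + 3 → c^{2} - a - 2b - 2c
  leading term c^{2}: subtract (1)·g_6 from c^{2} - a - 2b - 2c → 0
  normal form = 0.
Since the normal form is 0, p ∈ I.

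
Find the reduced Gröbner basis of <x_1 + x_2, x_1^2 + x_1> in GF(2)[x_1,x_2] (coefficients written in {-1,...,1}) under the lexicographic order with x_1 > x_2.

f_1 = x_1 + x_2, LT = x_1.
f_2 = x_1^2 + x_1, LT = x_1^2.

S(f_1,f_2): lcm = x_1^2. S = x_1x_2 + x_1.
  leading term x_1x_2: subtract (x_2)·f_1 from x_1x_2 + x_1 → x_1 + x_2^2
  leading term x_1: subtract (1)·f_1 from x_1 + x_2^2 → x_2^2 + x_2
  leading term x_2^2: no divisor's leading term divides it; move x_2^2 to the remainder.
  leading term x_2: no divisor's leading term divides it; move x_2 to the remainder.
  remainder x_2^2 + x_2 ≠ 0; add g_3 = x_2^2 + x_2 to the basis.

The other S-polynomials (S(f_1,g_3), S(f_2,g_3)) all reduce to 0 modulo the current basis, so we have a Gröbner basis.
Inter-reduce: drop elements whose leading term is divisible by another's, tail-reduce, and make monic.

G = {x_1 + x_2, x_2^2 + x_2}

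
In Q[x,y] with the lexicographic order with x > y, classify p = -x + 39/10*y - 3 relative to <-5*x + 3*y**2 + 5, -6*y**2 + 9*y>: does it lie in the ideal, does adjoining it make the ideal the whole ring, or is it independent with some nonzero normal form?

Adjoining -x + 39/10*y - 3 makes the ideal the whole ring: the system is inconsistent.

First compute the reduced Gröbner basis of I by Buchberger's algorithm.
f_1 = -5*x + 3*y**2 + 5, LT = x.
f_2 = -6*y**2 + 9*y, LT = y**2.

The S-polynomials (S(f_1,f_2)) all reduce to 0 modulo the current basis, so we have a Gröbner basis.
Inter-reduce: drop elements whose leading term is divisible by another's, tail-reduce, and make monic.
Reduced Gröbner basis: {x - 9/10*y - 1, y**2 - 3/2*y}.
Label its elements g_1 = x - 9/10*y - 1, g_2 = y**2 - 3/2*y.

Reduce p = -x + 39/10*y - 3 modulo G:
  leading term x: subtract (-1)·g_1 from -x + 39/10*y - 3 → 3*y - 4
  leading term y: no divisor's leading term divides it; move 3*y to the remainder.
  leading term 1: no divisor's leading term divides it; move -4 to the remainder.
  normal form = 3*y - 4.
The normal form is nonzero, so p ∉ I. Since p minus its normal form lies in I, I + (p) = I + (r) where r = 3*y - 4; decide whether this ideal is the whole ring.
Run Buchberger on G together with r (pairs among the g_i already reduce to 0 since G is a Gröbner basis):
g_1 = x - 9/10*y - 1, LT = x.
g_2 = y**2 - 3/2*y, LT = y**2.
r = 3*y - 4, LT = y.

S(g_2,r): lcm = y**2. S = -1/6*y.
  leading term y: subtract (-1/18)·r from -1/6*y → -2/9
  leading term 1: no divisor's leading term divides it; move -2/9 to the remainder.
  remainder -2/9 ≠ 0; add m_4 = -2/9 to the basis.

The other S-polynomials (S(g_1,g_2), S(g_1,r), S(g_1,m_4), S(g_2,m_4), S(r,m_4)) all reduce to 0 modulo the current basis, so we have a Gröbner basis.
Inter-reduce: drop elements whose leading term is divisible by another's, tail-reduce, and make monic.
Reduced Gröbner basis: {1}.
The reduced Gröbner basis of I + (p) is {1}: the ideal is the whole ring, so the enlarged system has no common solution — adjoining p is inconsistent.

Ideal membership is decidable via reduction modulo a Gröbner basis.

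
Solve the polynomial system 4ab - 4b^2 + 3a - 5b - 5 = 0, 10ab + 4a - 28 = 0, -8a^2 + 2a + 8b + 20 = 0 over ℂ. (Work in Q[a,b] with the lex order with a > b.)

{(2, 1)}

Compute a lex Gröbner basis by Buchberger's algorithm.
f_1 = 4ab + 3a - 4b^2 - 5b - 5, LT = ab.
f_2 = 10ab + 4a - 28, LT = ab.
f_3 = -8a^2 + 2a + 8b + 20, LT = a^2.

S(f_1,f_2): lcm = ab. S = 7/20a - b^2 - 5/4b + 31/20.
  leading term a: no divisor's leading term divides it; move 7/20a to the remainder.
  leading term b^2: no divisor's leading term divides it; move -b^2 to the remainder.
  leading term b: no divisor's leading term divides it; move -5/4b to the remainder.
  leading term 1: no divisor's leading term divides it; move 31/20 to the remainder.
  remainder 7/20a - b^2 - 5/4b + 31/20 ≠ 0; add h_4 = 7/20a - b^2 - 5/4b + 31/20 to the basis.

S(f_1,f_3): lcm = a^2b. S = 3/4a^2 - ab^2 - ab - 5/4a + b^2 + 5/2b.
  leading term a^2: subtract (-3/32)·f_3 from 3/4a^2 - ab^2 - ab - 5/4a + b^2 + 5/2b → -ab^2 - ab - 17/16a + b^2 + 13/4b + 15/8
  leading term ab^2: subtract (-1/4b)·f_1 from -ab^2 - ab - 17/16a + b^2 + 13/4b + 15/8 → -1/4ab - 17/16a - b^3 - 1/4b^2 + 2b + 15/8
  leading term ab: subtract (-1/16)·f_1 from -1/4ab - 17/16a - b^3 - 1/4b^2 + 2b + 15/8 → -7/8a - b^3 - 1/2b^2 + 27/16b + 25/16
  leading term a: subtract (-5/2)·h_4 from -7/8a - b^3 - 1/2b^2 + 27/16b + 25/16 → -b^3 - 3b^2 - 23/16b + 87/16
  leading term b^3: no divisor's leading term divides it; move -b^3 to the remainder.
  leading term b^2: no divisor's leading term divides it; move -3b^2 to the remainder.
  leading term b: no divisor's leading term divides it; move -23/16b to the remainder.
  leading term 1: no divisor's leading term divides it; move 87/16 to the remainder.
  remainder -b^3 - 3b^2 - 23/16b + 87/16 ≠ 0; add h_5 = -b^3 - 3b^2 - 23/16b + 87/16 to the basis.

S(f_2,f_3): lcm = a^2b. S = 2/5a^2 + 1/4ab - 14/5a + b^2 + 5/2b.
  leading term a^2: subtract (-1/20)·f_3 from 2/5a^2 + 1/4ab - 14/5a + b^2 + 5/2b → 1/4ab - 27/10a + b^2 + 29/10b + 1
  leading term ab: subtract (1/16)·f_1 from 1/4ab - 27/10a + b^2 + 29/10b + 1 → -231/80a + 5/4b^2 + 257/80b + 21/16
  leading term a: subtract (-33/4)·h_4 from -231/80a + 5/4b^2 + 257/80b + 21/16 → -7b^2 - 71/10b + 141/10
  leading term b^2: no divisor's leading term divides it; move -7b^2 to the remainder.
  leading term b: no divisor's leading term divides it; move -71/10b to the remainder.
  leading term 1: no divisor's leading term divides it; move 141/10 to the remainder.
  remainder -7b^2 - 71/10b + 141/10 ≠ 0; add h_6 = -7b^2 - 71/10b + 141/10 to the basis.

S(f_1,h_4): lcm = ab. S = 3/4a + 20/7b^3 + 18/7b^2 - 159/28b - 5/4.
  leading term a: subtract (15/7)·h_4 from 3/4a + 20/7b^3 + 18/7b^2 - 159/28b - 5/4 → 20/7b^3 + 33/7b^2 - 3b - 32/7
  leading term b^3: subtract (-20/7)·h_5 from 20/7b^3 + 33/7b^2 - 3b - 32/7 → -27/7b^2 - 199/28b + 307/28
  leading term b^2: subtract (27/49)·h_6 from -27/7b^2 - 199/28b + 307/28 → -3131/980b + 3131/980
  leading term b: no divisor's leading term divides it; move -3131/980b to the remainder.
  leading term 1: no divisor's leading term divides it; move 3131/980 to the remainder.
  remainder -3131/980b + 3131/980 ≠ 0; add h_7 = -3131/980b + 3131/980 to the basis.

The other S-polynomials (S(f_2,h_4), S(f_3,h_4), S(f_1,h_5), S(f_2,h_5), S(f_3,h_5), S(h_4,h_5), S(f_1,h_6), S(f_2,h_6), S(f_3,h_6), S(h_4,h_6), S(h_5,h_6), S(f_1,h_7), S(f_2,h_7), S(f_3,h_7), S(h_4,h_7), S(h_5,h_7), S(h_6,h_7)) all reduce to 0 modulo the current basis, so we have a Gröbner basis.
Inter-reduce: drop elements whose leading term is divisible by another's, tail-reduce, and make monic.
Reduced Gröbner basis: {a - 2, b - 1}.

From the last basis element, b - 1 = 0, so b takes values in {1}. Each choice, substituted upward through the basis, yields the corresponding point(s) of the solution set.
  b = 1: the earlier basis element becomes a - 2 = 0, giving a = 2 — point (2, 1).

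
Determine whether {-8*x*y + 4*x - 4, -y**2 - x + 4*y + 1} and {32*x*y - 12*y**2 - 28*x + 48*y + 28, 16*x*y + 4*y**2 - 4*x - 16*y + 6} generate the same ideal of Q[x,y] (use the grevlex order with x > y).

No, the ideals differ.

Two ideals are equal iff their reduced Gröbner bases coincide (the reduced basis is unique for a fixed ordering).
Buchberger on the first generating set:
f_1 = -8*x*y + 4*x - 4, LT = x*y.
f_2 = -y**2 - x + 4*y + 1, LT = y**2.

S(f_1,f_2): lcm = x*y**2. S = -x**2 + 7/2*x*y + x + 1/2*y.
  leading term x**2: no divisor's leading term divides it; move -x**2 to the remainder.
  leading term x*y: subtract (-7/16)·f_1 from 7/2*x*y + x + 1/2*y → 11/4*x + 1/2*y - 7/4
  leading term x: no divisor's leading term divides it; move 11/4*x to the remainder.
  leading term y: no divisor's leading term divides it; move 1/2*y to the remainder.
  leading term 1: no divisor's leading term divides it; move -7/4 to the remainder.
  remainder -x**2 + 11/4*x + 1/2*y - 7/4 ≠ 0; add g_3 = -x**2 + 11/4*x + 1/2*y - 7/4 to the basis.

The other S-polynomials (S(f_1,g_3), S(f_2,g_3)) all reduce to 0 modulo the current basis, so we have a Gröbner basis.
Inter-reduce: drop elements whose leading term is divisible by another's, tail-reduce, and make monic.
Reduced Gröbner basis: {x**2 - 11/4*x - 1/2*y + 7/4, x*y - 1/2*x + 1/2, y**2 + x - 4*y - 1}.

Buchberger on the second generating set:
h_1 = 32*x*y - 12*y**2 - 28*x + 48*y + 28, LT = x*y.
h_2 = 16*x*y + 4*y**2 - 4*x - 16*y + 6, LT = x*y.

S(h_1,h_2): lcm = x*y. S = -5/8*y**2 - 5/8*x + 5/2*y + 1/2.
  leading term y**2: no divisor's leading term divides it; move -5/8*y**2 to the remainder.
  leading term x: no divisor's leading term divides it; move -5/8*x to the remainder.
  leading term y: no divisor's leading term divides it; move 5/2*y to the remainder.
  leading term 1: no divisor's leading term divides it; move 1/2 to the remainder.
  remainder -5/8*y**2 - 5/8*x + 5/2*y + 1/2 ≠ 0; add k_3 = -5/8*y**2 - 5/8*x + 5/2*y + 1/2 to the basis.

S(h_1,k_3): lcm = x*y**2. S = -3/8*y**3 - x**2 + 25/8*x*y + 3/2*y**2 + 4/5*x + 7/8*y.
  leading term y**3: subtract (3/5*y)·k_3 from -3/8*y**3 - x**2 + 25/8*x*y + 3/2*y**2 + 4/5*x + 7/8*y → -x**2 + 7/2*x*y + 4/5*x + 23/40*y
  leading term x**2: no divisor's leading term divides it; move -x**2 to the remainder.
  leading term x*y: subtract (7/64)·h_1 from 7/2*x*y + 4/5*x + 23/40*y → 21/16*y**2 + 309/80*x - 187/40*y - 49/16
  leading term y**2: subtract (-21/10)·k_3 from 21/16*y**2 + 309/80*x - 187/40*y - 49/16 → 51/20*x + 23/40*y - 161/80
  leading term x: no divisor's leading term divides it; move 51/20*x to the remainder.
  leading term y: no divisor's leading term divides it; move 23/40*y to the remainder.
  leading term 1: no divisor's leading term divides it; move -161/80 to the remainder.
  remainder -x**2 + 51/20*x + 23/40*y - 161/80 ≠ 0; add k_4 = -x**2 + 51/20*x + 23/40*y - 161/80 to the basis.

The other S-polynomials (S(h_2,k_3), S(h_1,k_4), S(h_2,k_4), S(k_3,k_4)) all reduce to 0 modulo the current basis, so we have a Gröbner basis.
Inter-reduce: drop elements whose leading term is divisible by another's, tail-reduce, and make monic.
Reduced Gröbner basis: {x**2 - 51/20*x - 23/40*y + 161/80, x*y - 1/2*x + 23/40, y**2 + x - 4*y - 4/5}.

The bases are distinct; the ideals are different.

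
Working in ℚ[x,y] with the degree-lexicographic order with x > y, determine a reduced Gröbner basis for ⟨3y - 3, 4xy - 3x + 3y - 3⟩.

f_1 = 3y - 3, LT = y.
f_2 = 4xy - 3x + 3y - 3, LT = xy.

S(f_1,f_2): lcm = xy. S = -¼x - ¾y + ¾.
  reduce S modulo (f_1, f_2):
  remainder -¼x ≠ 0; add g_3 = -¼x to the basis.

The other S-polynomials (S(f_1,g_3), S(f_2,g_3)) all reduce to 0 modulo the current basis, so we have a Gröbner basis.
Inter-reduce: drop elements whose leading term is divisible by another's, tail-reduce, and make monic.

G = {x, y - 1}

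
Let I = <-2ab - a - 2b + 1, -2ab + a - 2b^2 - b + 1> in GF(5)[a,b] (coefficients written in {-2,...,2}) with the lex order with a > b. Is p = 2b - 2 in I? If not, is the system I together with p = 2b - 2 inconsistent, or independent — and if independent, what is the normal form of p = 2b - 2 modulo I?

First compute the reduced Gröbner basis of I by Buchberger's algorithm.
f_1 = -2ab - a - 2b + 1, LT = ab.
f_2 = -2ab + a - 2b^2 - b + 1, LT = ab.

S(f_1,f_2): lcm = ab. S = a - b^2 - 2b.
  leading term a: no divisor's leading term divides it; move a to the remainder.
  leading term b^2: no divisor's leading term divides it; move -b^2 to the remainder.
  leading term b: no divisor's leading term divides it; move -2b to the remainder.
  remainder a - b^2 - 2b ≠ 0; add h_3 = a - b^2 - 2b to the basis.

S(f_1,h_3): lcm = ab. S = -2a + b^3 + 2b^2 + b + 2.
  leading term a: subtract (-2)·h_3 from -2a + b^3 + 2b^2 + b + 2 → b^3 + 2b + 2
  leading term b^3: no divisor's leading term divides it; move b^3 to the remainder.
  leading term b: no divisor's leading term divides it; move 2b to the remainder.
  leading term 1: no divisor's leading term divides it; move 2 to the remainder.
  remainder b^3 + 2b + 2 ≠ 0; add h_4 = b^3 + 2b + 2 to the basis.

The other S-polynomials (S(f_2,h_3), S(f_1,h_4), S(f_2,h_4), S(h_3,h_4)) all reduce to 0 modulo the current basis, so we have a Gröbner basis.
Inter-reduce: drop elements whose leading term is divisible by another's, tail-reduce, and make monic.
Reduced Gröbner basis: {a - b^2 - 2b, b^3 + 2b + 2}.
Label its elements g_1 = a - b^2 - 2b, g_2 = b^3 + 2b + 2.

Reduce p = 2b - 2 modulo G:
  leading term b: no divisor's leading term divides it; move 2b to the remainder.
  leading term 1: no divisor's leading term divides it; move -2 to the remainder.
  normal form = 2b - 2.
The normal form is nonzero, so p ∉ I. Since p minus its normal form lies in I, I + (p) = I + (r) where r = 2b - 2; decide whether this ideal is the whole ring.
Run Buchberger on G together with r (pairs among the g_i already reduce to 0 since G is a Gröbner basis):
g_1 = a - b^2 - 2b, LT = a.
g_2 = b^3 + 2b + 2, LT = b^3.
r = 2b - 2, LT = b.

The S-polynomials (S(g_1,g_2), S(g_1,r), S(g_2,r)) all reduce to 0 modulo the current basis, so we have a Gröbner basis.
Inter-reduce: drop elements whose leading term is divisible by another's, tail-reduce, and make monic.
Reduced Gröbner basis: {a + 2, b - 1}.
The reduced Gröbner basis of I + (p) is {a + 2, b - 1} ≠ {1}, a proper ideal, so the enlarged system stays consistent: p is independent of I, with normal form 2b - 2.

2b - 2 is independent of I; its normal form modulo I is 2b - 2.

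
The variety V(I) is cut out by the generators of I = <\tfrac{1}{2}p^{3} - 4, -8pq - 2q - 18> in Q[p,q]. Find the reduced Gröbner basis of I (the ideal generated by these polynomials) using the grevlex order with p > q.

G = {p^{2} - \tfrac{1}{4}p + \tfrac{57}{16}q + \tfrac{1}{16}, pq + \tfrac{1}{4}q + \tfrac{9}{4}, q^{2} - \tfrac{12}{19}p + \tfrac{1}{19}q + \tfrac{6}{19}}

f_1 = \tfrac{1}{2}p^{3} - 4, LT = p^{3}.
f_2 = -8pq - 2q - 18, LT = pq.

S(f_1,f_2): lcm = p^{3}q. S = -\tfrac{1}{4}p^{2}q - \tfrac{9}{4}p^{2} - 8q.
  leading term p^{2}q: subtract (\tfrac{1}{32}p)·f_2 from -\tfrac{1}{4}p^{2}q - \tfrac{9}{4}p^{2} - 8q → -\tfrac{9}{4}p^{2} + \tfrac{1}{16}pq + \tfrac{9}{16}p - 8q
  leading term p^{2}: no divisor's leading term divides it; move -\tfrac{9}{4}p^{2} to the remainder.
  leading term pq: subtract (-\tfrac{1}{128})·f_2 from \tfrac{1}{16}pq + \tfrac{9}{16}p - 8q → \tfrac{9}{16}p - \tfrac{513}{64}q - \tfrac{9}{64}
  leading term p: no divisor's leading term divides it; move \tfrac{9}{16}p to the remainder.
  leading term q: no divisor's leading term divides it; move -\tfrac{513}{64}q to the remainder.
  leading term 1: no divisor's leading term divides it; move -\tfrac{9}{64} to the remainder.
  remainder -\tfrac{9}{4}p^{2} + \tfrac{9}{16}p - \tfrac{513}{64}q - \tfrac{9}{64} ≠ 0; add g_3 = -\tfrac{9}{4}p^{2} + \tfrac{9}{16}p - \tfrac{513}{64}q - \tfrac{9}{64} to the basis.

S(f_2,g_3): lcm = p^{2}q. S = \tfrac{1}{2}pq - \tfrac{57}{16}q^{2} + \tfrac{9}{4}p - \tfrac{1}{16}q.
  leading term pq: subtract (-\tfrac{1}{16})·f_2 from \tfrac{1}{2}pq - \tfrac{57}{16}q^{2} + \tfrac{9}{4}p - \tfrac{1}{16}q → -\tfrac{57}{16}q^{2} + \tfrac{9}{4}p - \tfrac{3}{16}q - \tfrac{9}{8}
  leading term q^{2}: no divisor's leading term divides it; move -\tfrac{57}{16}q^{2} to the remainder.
  leading term p: no divisor's leading term divides it; move \tfrac{9}{4}p to the remainder.
  leading term q: no divisor's leading term divides it; move -\tfrac{3}{16}q to the remainder.
  leading term 1: no divisor's leading term divides it; move -\tfrac{9}{8} to the remainder.
  remainder -\tfrac{57}{16}q^{2} + \tfrac{9}{4}p - \tfrac{3}{16}q - \tfrac{9}{8} ≠ 0; add g_4 = -\tfrac{57}{16}q^{2} + \tfrac{9}{4}p - \tfrac{3}{16}q - \tfrac{9}{8} to the basis.

The other S-polynomials (S(f_1,g_3), S(f_1,g_4), S(f_2,g_4), S(g_3,g_4)) all reduce to 0 modulo the current basis, so we have a Gröbner basis.
Inter-reduce: drop elements whose leading term is divisible by another's, tail-reduce, and make monic.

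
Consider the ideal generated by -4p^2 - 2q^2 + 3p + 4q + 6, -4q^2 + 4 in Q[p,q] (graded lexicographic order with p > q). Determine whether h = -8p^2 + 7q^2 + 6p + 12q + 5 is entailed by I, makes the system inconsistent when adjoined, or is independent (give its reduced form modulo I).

First compute the reduced Gröbner basis of I by Buchberger's algorithm.
f_1 = -4p^2 - 2q^2 + 3p + 4q + 6, LT = p^2.
f_2 = -4q^2 + 4, LT = q^2.

The S-polynomials (S(f_1,f_2)) all reduce to 0 modulo the current basis, so we have a Gröbner basis.
Inter-reduce: drop elements whose leading term is divisible by another's, tail-reduce, and make monic.
Reduced Gröbner basis: {p^2 - 3/4p - q - 1, q^2 - 1}.
Label its elements g_1 = p^2 - 3/4p - q - 1, g_2 = q^2 - 1.

Reduce h = -8p^2 + 7q^2 + 6p + 12q + 5 modulo G:
  leading term p^2: subtract (-8)·g_1 from -8p^2 + 7q^2 + 6p + 12q + 5 → 7q^2 + 4q - 3
  leading term q^2: subtract (7)·g_2 from 7q^2 + 4q - 3 → 4q + 4
  leading term q: no divisor's leading term divides it; move 4q to the remainder.
  leading term 1: no divisor's leading term divides it; move 4 to the remainder.
  normal form = 4q + 4.
The normal form is nonzero, so h ∉ I. Since h minus its normal form lies in I, I + (h) = I + (r) where r = 4q + 4; decide whether this ideal is the whole ring.
Run Buchberger on G together with r (pairs among the g_i already reduce to 0 since G is a Gröbner basis):
g_1 = p^2 - 3/4p - q - 1, LT = p^2.
g_2 = q^2 - 1, LT = q^2.
r = 4q + 4, LT = q.

The S-polynomials (S(g_1,g_2), S(g_1,r), S(g_2,r)) all reduce to 0 modulo the current basis, so we have a Gröbner basis.
Inter-reduce: drop elements whose leading term is divisible by another's, tail-reduce, and make monic.
Reduced Gröbner basis: {p^2 - 3/4p, q + 1}.
The reduced Gröbner basis of I + (h) is {p^2 - 3/4p, q + 1} ≠ {1}, a proper ideal, so the enlarged system stays consistent: h is independent of I, with normal form 4q + 4.

-8p^2 + 7q^2 + 6p + 12q + 5 is independent of I; its normal form modulo I is 4q + 4.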